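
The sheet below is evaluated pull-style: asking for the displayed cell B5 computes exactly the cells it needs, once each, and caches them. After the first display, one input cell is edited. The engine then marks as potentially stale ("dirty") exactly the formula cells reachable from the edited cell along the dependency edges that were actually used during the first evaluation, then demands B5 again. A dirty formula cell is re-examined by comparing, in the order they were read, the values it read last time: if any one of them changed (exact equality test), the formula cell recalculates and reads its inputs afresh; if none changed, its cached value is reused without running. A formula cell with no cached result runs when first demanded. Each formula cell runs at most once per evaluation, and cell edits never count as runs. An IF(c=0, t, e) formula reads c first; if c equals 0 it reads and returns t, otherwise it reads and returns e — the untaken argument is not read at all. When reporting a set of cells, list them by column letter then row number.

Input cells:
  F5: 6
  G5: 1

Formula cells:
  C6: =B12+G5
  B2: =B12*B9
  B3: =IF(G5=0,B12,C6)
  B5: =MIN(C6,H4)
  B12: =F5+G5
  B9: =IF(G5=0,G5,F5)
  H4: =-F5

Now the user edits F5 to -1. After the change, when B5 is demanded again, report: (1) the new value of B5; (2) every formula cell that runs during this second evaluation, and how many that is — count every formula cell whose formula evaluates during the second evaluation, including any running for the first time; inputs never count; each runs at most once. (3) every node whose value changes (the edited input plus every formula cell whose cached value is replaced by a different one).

Demanding B5 again yields 1.
4 formula cells run: B5, B12, C6, H4.
The nodes whose values change: B5, B12, C6, F5, H4.

First demand of the output computes:
  B12 = 6 + 1 = 7
  C6 = 7 + 1 = 8
  H4 = -(6) = -6
  B5 = MIN(8, -6) = -6

After the edit, cleaning proceeds:
  B12: a read changed (F5 6->-1) — executes, giving 0.
  C6: a read changed (B12 7->0) — executes, giving 1.
  H4: a read changed (F5 6->-1) — executes, giving 1.
  B5: a read changed (C6 8->1; H4 -6->1) — executes, giving 1.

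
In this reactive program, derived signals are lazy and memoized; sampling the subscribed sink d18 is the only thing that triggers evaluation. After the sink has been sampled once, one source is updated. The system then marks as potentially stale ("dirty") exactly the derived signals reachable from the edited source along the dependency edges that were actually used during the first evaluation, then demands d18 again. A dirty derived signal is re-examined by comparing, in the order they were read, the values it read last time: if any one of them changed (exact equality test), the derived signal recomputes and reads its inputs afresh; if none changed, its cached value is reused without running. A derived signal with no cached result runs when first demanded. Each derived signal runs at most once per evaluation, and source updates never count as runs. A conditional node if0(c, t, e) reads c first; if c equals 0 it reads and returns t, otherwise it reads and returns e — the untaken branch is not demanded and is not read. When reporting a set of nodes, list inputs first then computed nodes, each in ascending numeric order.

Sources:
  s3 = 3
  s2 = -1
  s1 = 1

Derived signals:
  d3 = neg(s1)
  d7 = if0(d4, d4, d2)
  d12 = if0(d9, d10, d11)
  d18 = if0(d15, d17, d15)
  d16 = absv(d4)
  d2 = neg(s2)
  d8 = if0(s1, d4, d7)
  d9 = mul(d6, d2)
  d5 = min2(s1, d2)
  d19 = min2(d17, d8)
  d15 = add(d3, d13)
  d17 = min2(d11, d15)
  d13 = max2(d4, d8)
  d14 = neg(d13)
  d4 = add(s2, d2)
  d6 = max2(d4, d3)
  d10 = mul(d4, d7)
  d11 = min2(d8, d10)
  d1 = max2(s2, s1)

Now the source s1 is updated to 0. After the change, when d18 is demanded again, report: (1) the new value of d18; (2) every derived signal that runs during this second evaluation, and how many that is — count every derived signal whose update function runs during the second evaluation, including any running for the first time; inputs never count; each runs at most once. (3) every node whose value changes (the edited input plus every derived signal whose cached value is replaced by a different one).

First demand of the output computes:
  d2 = neg(-1) = 1
  d3 = neg(1) = -1
  d4 = add(-1, 1) = 0
  d7 = if0(d4=0 -> then branch d4) = 0
  d8 = if0(s1=1 -> else branch d7) = 0
  d13 = max2(0, 0) = 0
  d15 = add(-1, 0) = -1
  d18 = if0(d15=-1 -> else branch d15) = -1

After the edit, cleaning proceeds:
  d3: a read changed (s1 1->0) — executes, giving 0.
  d8: a read changed (s1 1->0) — executes, giving 0 — identical to its old value.
  d10: had never run; runs now, result 0.
  d11: had never run; runs now, result 0.
  d13: dirty, but its reads are unchanged (d4 unchanged, d8 unchanged); cached 0 stands.
  d15: a read changed (d3 -1->0) — executes, giving 0.
  d17: had never run; runs now, result 0.
  d18: a read changed (d15 -1->0; d15 -1->0) — executes, giving 0.

Note the branch switch — d10, d11, d17 had no cache and run now for the first time.

Demanding d18 again yields 0.
7 derived signals run: d3, d8, d10, d11, d15, d17, d18.
The nodes whose values change: s1, d3, d15, d18.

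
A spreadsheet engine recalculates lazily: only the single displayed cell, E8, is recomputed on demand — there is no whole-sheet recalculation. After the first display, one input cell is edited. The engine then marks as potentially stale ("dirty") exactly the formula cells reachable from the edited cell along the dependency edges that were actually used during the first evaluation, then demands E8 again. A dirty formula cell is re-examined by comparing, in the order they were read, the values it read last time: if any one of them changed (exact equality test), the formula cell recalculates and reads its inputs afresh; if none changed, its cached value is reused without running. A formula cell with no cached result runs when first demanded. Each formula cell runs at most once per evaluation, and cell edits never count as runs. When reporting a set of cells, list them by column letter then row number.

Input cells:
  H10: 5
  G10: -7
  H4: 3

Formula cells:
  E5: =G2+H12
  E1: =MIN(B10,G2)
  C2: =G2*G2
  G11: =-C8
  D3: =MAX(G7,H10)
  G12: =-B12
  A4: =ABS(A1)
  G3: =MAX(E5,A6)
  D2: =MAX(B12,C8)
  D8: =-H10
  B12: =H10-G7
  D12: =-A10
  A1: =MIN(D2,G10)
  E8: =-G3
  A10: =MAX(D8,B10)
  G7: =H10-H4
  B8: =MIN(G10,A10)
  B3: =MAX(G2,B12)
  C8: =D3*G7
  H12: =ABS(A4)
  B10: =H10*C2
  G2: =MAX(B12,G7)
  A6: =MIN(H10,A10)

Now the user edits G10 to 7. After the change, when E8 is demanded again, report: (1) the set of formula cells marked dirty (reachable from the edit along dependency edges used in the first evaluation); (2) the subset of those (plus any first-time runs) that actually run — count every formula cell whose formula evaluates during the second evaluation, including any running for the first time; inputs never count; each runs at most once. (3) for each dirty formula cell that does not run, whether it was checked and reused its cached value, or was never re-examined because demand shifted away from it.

First evaluation (everything demanded from the output):
  D8 = -(5) = -5
  G7 = 5 - 3 = 2
  B12 = 5 - 2 = 3
  D3 = MAX(2, 5) = 5
  C8 = 5 * 2 = 10
  D2 = MAX(3, 10) = 10
  A1 = MIN(10, -7) = -7
  A4 = ABS(-7) = 7
  G2 = MAX(3, 2) = 3
  C2 = 3 * 3 = 9
  B10 = 5 * 9 = 45
  A10 = MAX(-5, 45) = 45
  A6 = MIN(5, 45) = 5
  H12 = ABS(7) = 7
  E5 = 3 + 7 = 10
  G3 = MAX(10, 5) = 10
  E8 = -(10) = -10

Propagation after the edit:
  A1: runs — G10 -7->7; result 7.
  A4: runs — A1 -7->7; result 7 (same value as before).
  H12: checked — values it read are unchanged (A4 unchanged); reused cached 7 without running.
  E5: checked — values it read are unchanged (G2 unchanged, H12 unchanged); reused cached 10 without running.
  G3: checked — values it read are unchanged (E5 unchanged, A6 unchanged); reused cached 10 without running.
  E8: checked — values it read are unchanged (G3 unchanged); reused cached -10 without running.

Key observation: the change is absorbed at A4 — it re-runs but produces the same value, and the output's value is unchanged.

Marked dirty: A1, A4, E5, E8, G3, H12.
Formula cells that run: A1, A4 — 2 in total.
Checked but reused from cache: E5, E8, G3, H12.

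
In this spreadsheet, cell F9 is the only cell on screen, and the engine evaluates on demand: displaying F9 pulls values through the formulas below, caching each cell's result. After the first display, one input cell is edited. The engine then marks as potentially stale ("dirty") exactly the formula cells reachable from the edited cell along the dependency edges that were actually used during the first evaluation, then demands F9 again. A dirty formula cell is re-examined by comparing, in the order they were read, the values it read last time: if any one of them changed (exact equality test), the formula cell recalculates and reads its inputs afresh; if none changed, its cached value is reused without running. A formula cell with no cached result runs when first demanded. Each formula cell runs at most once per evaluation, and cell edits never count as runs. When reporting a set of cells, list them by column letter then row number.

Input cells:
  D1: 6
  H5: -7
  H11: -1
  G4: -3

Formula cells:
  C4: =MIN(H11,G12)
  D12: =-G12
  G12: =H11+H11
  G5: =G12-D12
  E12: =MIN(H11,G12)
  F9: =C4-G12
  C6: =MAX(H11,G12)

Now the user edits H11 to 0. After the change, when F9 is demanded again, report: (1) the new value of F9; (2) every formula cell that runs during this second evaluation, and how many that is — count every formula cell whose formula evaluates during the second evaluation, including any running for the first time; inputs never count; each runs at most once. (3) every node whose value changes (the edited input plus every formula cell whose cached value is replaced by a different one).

F9 now evaluates to 0.
Run set: C4, F9, G12 (3 run).
Changed values: C4, G12, H11.

Initial pass — values computed on the first demand:
  G12 = -1 + -1 = -2
  C4 = MIN(-1, -2) = -2
  F9 = -2 - -2 = 0

Second demand — change propagation:
  G12: re-runs because H11 -1->0; H11 -1->0; new result 0.
  C4: re-runs because H11 -1->0; G12 -2->0; new result 0.
  F9: re-runs because C4 -2->0; G12 -2->0; new result 0 (unchanged).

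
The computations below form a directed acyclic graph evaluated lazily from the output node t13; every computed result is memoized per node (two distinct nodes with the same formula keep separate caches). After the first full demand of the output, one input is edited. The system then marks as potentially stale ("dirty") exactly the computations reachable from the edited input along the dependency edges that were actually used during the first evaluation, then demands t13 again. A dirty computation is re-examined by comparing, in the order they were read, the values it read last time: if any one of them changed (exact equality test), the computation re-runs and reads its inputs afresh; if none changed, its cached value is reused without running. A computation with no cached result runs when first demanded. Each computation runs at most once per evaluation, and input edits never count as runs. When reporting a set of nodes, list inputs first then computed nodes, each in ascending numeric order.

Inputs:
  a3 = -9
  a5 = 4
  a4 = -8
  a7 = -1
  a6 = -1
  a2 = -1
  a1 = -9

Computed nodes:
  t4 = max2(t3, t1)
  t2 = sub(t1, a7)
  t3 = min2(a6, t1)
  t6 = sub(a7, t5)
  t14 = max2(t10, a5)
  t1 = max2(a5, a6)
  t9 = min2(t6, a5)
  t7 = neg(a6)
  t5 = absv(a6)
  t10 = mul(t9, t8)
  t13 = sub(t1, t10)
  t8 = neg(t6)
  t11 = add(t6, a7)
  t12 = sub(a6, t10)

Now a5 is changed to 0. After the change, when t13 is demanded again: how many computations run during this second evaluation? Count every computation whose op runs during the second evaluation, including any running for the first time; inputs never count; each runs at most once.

First demand of the output computes:
  t1 = max2(4, -1) = 4
  t5 = absv(-1) = 1
  t6 = sub(-1, 1) = -2
  t8 = neg(-2) = 2
  t9 = min2(-2, 4) = -2
  t10 = mul(-2, 2) = -4
  t13 = sub(4, -4) = 8

After the edit, cleaning proceeds:
  t1: a read changed (a5 4->0) — executes, giving 0.
  t9: a read changed (a5 4->0) — executes, giving -2 — identical to its old value.
  t10: dirty, but its reads are unchanged (t9 unchanged, t8 unchanged); cached -4 stands.
  t13: a read changed (t1 4->0) — executes, giving 4.

Note where the cutoff bites: t10 is checked, finds nothing changed, and keeps its cache.

3 computations run: t1, t9, t13.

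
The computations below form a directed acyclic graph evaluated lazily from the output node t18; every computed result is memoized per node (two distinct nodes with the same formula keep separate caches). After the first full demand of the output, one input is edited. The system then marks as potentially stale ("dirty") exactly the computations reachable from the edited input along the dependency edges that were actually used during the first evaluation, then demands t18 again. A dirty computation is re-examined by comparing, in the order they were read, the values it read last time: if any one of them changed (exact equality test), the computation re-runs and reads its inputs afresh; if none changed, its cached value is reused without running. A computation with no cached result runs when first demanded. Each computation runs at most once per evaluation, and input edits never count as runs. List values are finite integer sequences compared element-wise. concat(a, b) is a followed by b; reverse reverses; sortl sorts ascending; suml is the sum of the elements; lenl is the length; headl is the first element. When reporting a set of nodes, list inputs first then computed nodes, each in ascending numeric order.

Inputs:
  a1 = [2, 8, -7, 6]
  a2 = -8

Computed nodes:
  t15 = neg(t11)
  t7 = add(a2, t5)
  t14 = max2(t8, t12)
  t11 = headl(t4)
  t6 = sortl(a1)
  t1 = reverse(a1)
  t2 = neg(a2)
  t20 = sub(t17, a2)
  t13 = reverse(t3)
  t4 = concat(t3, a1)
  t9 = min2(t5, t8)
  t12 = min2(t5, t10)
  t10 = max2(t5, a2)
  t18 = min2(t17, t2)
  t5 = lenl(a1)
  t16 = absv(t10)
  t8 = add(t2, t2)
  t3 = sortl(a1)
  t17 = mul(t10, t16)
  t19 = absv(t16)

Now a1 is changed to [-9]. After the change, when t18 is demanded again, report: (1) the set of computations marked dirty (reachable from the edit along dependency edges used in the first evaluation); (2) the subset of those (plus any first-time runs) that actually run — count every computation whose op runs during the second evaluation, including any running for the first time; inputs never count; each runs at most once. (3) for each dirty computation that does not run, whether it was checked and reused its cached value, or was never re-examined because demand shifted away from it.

The edit dirties: t5, t10, t16, t17, t18.
5 computations run: t5, t10, t16, t17, t18.
No dirty computation escaped a run.

First demand of the output computes:
  t2 = neg(-8) = 8
  t5 = lenl([2, 8, -7, 6]) = 4
  t10 = max2(4, -8) = 4
  t16 = absv(4) = 4
  t17 = mul(4, 4) = 16
  t18 = min2(16, 8) = 8

After the edit, cleaning proceeds:
  t5: a read changed (a1 [2, 8, -7, 6]->[-9]) — executes, giving 1.
  t10: a read changed (t5 4->1) — executes, giving 1.
  t16: a read changed (t10 4->1) — executes, giving 1.
  t17: a read changed (t10 4->1; t16 4->1) — executes, giving 1.
  t18: a read changed (t17 16->1) — executes, giving 1.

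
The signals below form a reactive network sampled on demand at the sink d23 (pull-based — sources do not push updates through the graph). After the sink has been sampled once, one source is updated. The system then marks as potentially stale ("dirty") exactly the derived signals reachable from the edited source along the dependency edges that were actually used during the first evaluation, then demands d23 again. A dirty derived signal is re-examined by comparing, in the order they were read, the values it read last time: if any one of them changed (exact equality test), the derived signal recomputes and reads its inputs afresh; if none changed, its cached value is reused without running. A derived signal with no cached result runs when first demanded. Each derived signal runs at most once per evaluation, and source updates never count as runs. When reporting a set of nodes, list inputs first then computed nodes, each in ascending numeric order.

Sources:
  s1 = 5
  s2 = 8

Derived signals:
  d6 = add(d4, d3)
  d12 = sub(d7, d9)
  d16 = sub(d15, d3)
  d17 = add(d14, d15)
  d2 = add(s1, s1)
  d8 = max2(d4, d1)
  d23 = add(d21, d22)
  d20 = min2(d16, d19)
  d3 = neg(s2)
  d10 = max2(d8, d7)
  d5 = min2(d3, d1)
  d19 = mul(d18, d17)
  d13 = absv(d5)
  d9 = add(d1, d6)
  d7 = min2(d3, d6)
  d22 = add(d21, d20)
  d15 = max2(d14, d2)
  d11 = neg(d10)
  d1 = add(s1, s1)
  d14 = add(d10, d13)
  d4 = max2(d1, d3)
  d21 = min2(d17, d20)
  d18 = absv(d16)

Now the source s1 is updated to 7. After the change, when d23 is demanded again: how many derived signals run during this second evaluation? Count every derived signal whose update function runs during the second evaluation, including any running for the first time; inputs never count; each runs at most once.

Initial pass — values computed on the first demand:
  d1 = add(5, 5) = 10
  d2 = add(5, 5) = 10
  d3 = neg(8) = -8
  d4 = max2(10, -8) = 10
  d5 = min2(-8, 10) = -8
  d6 = add(10, -8) = 2
  d7 = min2(-8, 2) = -8
  d8 = max2(10, 10) = 10
  d10 = max2(10, -8) = 10
  d13 = absv(-8) = 8
  d14 = add(10, 8) = 18
  d15 = max2(18, 10) = 18
  d16 = sub(18, -8) = 26
  d17 = add(18, 18) = 36
  d18 = absv(26) = 26
  d19 = mul(26, 36) = 936
  d20 = min2(26, 936) = 26
  d21 = min2(36, 26) = 26
  d22 = add(26, 26) = 52
  d23 = add(26, 52) = 78

Second demand — change propagation:
  d1: re-runs because s1 5->7; s1 5->7; new result 14.
  d2: re-runs because s1 5->7; s1 5->7; new result 14.
  d4: re-runs because d1 10->14; new result 14.
  d5: re-runs because d1 10->14; new result -8 (unchanged).
  d6: re-runs because d4 10->14; new result 6.
  d7: re-runs because d6 2->6; new result -8 (unchanged).
  d8: re-runs because d4 10->14; d1 10->14; new result 14.
  d10: re-runs because d8 10->14; new result 14.
  d13: re-examined; everything it read last time is the same (d5 unchanged) — cache 8 kept, no run.
  d14: re-runs because d10 10->14; new result 22.
  d15: re-runs because d14 18->22; d2 10->14; new result 22.
  d16: re-runs because d15 18->22; new result 30.
  d17: re-runs because d14 18->22; d15 18->22; new result 44.
  d18: re-runs because d16 26->30; new result 30.
  d19: re-runs because d18 26->30; d17 36->44; new result 1320.
  d20: re-runs because d16 26->30; d19 936->1320; new result 30.
  d21: re-runs because d17 36->44; d20 26->30; new result 30.
  d22: re-runs because d21 26->30; d20 26->30; new result 60.
  d23: re-runs because d21 26->30; d22 52->60; new result 90.

The important point: at d13 every value read last time is unchanged, so the dirty flag clears without a run.

Run set: d1, d2, d4, d5, d6, d7, d8, d10, d14, d15, d16, d17, d18, d19, d20, d21, d22, d23 (18 run).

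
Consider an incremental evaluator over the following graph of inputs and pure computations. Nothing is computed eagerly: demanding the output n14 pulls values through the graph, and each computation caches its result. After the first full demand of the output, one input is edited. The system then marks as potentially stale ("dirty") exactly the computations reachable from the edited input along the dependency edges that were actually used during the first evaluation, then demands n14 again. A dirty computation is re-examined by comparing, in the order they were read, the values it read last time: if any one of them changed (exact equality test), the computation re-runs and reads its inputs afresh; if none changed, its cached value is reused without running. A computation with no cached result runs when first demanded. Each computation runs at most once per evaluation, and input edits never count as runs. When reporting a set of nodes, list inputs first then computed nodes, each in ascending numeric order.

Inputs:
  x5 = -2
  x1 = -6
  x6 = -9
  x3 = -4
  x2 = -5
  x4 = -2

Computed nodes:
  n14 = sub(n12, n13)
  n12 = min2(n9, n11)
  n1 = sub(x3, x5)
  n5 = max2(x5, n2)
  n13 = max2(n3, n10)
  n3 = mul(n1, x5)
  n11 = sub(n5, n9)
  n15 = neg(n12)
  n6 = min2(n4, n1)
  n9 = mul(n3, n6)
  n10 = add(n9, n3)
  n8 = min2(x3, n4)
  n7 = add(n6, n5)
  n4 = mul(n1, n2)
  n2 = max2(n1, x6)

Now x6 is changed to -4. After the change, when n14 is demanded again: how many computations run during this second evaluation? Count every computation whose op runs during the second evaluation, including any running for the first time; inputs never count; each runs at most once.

Run set: n2 (1 run).
The important point: n2 recomputes to an identical value, and the output ends up unchanged.

Initial pass — values computed on the first demand:
  n1 = sub(-4, -2) = -2
  n2 = max2(-2, -9) = -2
  n3 = mul(-2, -2) = 4
  n4 = mul(-2, -2) = 4
  n5 = max2(-2, -2) = -2
  n6 = min2(4, -2) = -2
  n9 = mul(4, -2) = -8
  n10 = add(-8, 4) = -4
  n11 = sub(-2, -8) = 6
  n12 = min2(-8, 6) = -8
  n13 = max2(4, -4) = 4
  n14 = sub(-8, 4) = -12

Second demand — change propagation:
  n2: re-runs because x6 -9->-4; new result -2 (unchanged).
  n4: re-examined; everything it read last time is the same (n1 unchanged, n2 unchanged) — cache 4 kept, no run.
  n5: re-examined; everything it read last time is the same (x5 unchanged, n2 unchanged) — cache -2 kept, no run.
  n6: re-examined; everything it read last time is the same (n4 unchanged, n1 unchanged) — cache -2 kept, no run.
  n9: re-examined; everything it read last time is the same (n3 unchanged, n6 unchanged) — cache -8 kept, no run.
  n10: re-examined; everything it read last time is the same (n9 unchanged, n3 unchanged) — cache -4 kept, no run.
  n11: re-examined; everything it read last time is the same (n5 unchanged, n9 unchanged) — cache 6 kept, no run.
  n12: re-examined; everything it read last time is the same (n9 unchanged, n11 unchanged) — cache -8 kept, no run.
  n13: re-examined; everything it read last time is the same (n3 unchanged, n10 unchanged) — cache 4 kept, no run.
  n14: re-examined; everything it read last time is the same (n12 unchanged, n13 unchanged) — cache -12 kept, no run.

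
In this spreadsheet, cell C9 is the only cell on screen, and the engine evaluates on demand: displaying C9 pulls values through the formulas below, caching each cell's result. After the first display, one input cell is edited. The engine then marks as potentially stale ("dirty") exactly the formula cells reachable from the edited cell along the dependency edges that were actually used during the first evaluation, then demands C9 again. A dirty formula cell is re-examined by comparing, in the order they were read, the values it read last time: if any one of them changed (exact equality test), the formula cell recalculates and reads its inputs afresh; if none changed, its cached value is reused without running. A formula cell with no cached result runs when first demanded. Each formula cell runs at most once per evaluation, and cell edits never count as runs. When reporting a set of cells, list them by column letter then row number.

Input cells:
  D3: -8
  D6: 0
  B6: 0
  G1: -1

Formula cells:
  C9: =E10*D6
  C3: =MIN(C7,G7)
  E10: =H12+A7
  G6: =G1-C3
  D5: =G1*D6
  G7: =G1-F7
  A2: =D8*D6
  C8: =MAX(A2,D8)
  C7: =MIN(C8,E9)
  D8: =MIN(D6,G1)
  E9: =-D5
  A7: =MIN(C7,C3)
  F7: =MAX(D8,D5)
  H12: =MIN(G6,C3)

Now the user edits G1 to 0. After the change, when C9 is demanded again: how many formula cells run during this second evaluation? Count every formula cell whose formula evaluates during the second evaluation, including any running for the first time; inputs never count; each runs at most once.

Run set: A2, A7, C3, C8, C9, D5, D8, E10, F7, G6, G7, H12 (12 run).
The important point: at E9 every value read last time is unchanged, so the dirty flag clears without a run.

Initial pass — values computed on the first demand:
  D5 = -1 * 0 = 0
  D8 = MIN(0, -1) = -1
  A2 = -1 * 0 = 0
  C8 = MAX(0, -1) = 0
  E9 = -(0) = 0
  C7 = MIN(0, 0) = 0
  F7 = MAX(-1, 0) = 0
  G7 = -1 - 0 = -1
  C3 = MIN(0, -1) = -1
  A7 = MIN(0, -1) = -1
  G6 = -1 - -1 = 0
  H12 = MIN(0, -1) = -1
  E10 = -1 + -1 = -2
  C9 = -2 * 0 = 0

Second demand — change propagation:
  D5: re-runs because G1 -1->0; new result 0 (unchanged).
  D8: re-runs because G1 -1->0; new result 0.
  A2: re-runs because D8 -1->0; new result 0 (unchanged).
  C8: re-runs because D8 -1->0; new result 0 (unchanged).
  E9: re-examined; everything it read last time is the same (D5 unchanged) — cache 0 kept, no run.
  C7: re-examined; everything it read last time is the same (C8 unchanged, E9 unchanged) — cache 0 kept, no run.
  F7: re-runs because D8 -1->0; new result 0 (unchanged).
  G7: re-runs because G1 -1->0; new result 0.
  C3: re-runs because G7 -1->0; new result 0.
  A7: re-runs because C3 -1->0; new result 0.
  G6: re-runs because G1 -1->0; C3 -1->0; new result 0 (unchanged).
  H12: re-runs because C3 -1->0; new result 0.
  E10: re-runs because H12 -1->0; A7 -1->0; new result 0.
  C9: re-runs because E10 -2->0; new result 0 (unchanged).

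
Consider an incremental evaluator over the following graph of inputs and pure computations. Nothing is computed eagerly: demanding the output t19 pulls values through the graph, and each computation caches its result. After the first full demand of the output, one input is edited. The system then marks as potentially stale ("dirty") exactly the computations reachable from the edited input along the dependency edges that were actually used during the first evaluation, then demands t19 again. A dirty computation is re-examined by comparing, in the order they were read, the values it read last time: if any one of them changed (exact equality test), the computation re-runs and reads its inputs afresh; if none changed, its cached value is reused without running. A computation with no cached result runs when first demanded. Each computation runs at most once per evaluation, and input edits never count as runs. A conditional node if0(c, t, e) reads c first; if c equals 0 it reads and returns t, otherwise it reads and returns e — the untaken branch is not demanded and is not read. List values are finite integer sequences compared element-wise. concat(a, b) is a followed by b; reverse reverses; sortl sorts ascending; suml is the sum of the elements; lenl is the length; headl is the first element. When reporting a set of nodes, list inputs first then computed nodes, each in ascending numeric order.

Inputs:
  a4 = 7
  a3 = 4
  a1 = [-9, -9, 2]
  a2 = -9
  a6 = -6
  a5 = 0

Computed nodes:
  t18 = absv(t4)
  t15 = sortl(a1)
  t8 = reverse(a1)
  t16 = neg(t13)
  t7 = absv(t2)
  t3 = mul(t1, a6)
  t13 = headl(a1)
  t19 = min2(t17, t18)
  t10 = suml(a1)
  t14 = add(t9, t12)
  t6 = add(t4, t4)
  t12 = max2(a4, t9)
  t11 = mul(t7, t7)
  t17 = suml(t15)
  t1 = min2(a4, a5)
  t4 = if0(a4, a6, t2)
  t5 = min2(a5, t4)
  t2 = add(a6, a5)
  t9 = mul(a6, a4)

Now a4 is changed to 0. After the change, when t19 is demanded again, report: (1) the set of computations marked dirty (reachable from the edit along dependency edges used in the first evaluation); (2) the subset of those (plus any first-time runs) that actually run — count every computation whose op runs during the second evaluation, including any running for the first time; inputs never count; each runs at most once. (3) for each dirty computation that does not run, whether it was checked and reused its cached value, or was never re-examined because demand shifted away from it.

Dirty set: t4, t18, t19.
Run set: t4 (1 run).
Re-examined without running (cache reused): t18, t19.
The important point: t4 recomputes to an identical value, and the output ends up unchanged.

Initial pass — values computed on the first demand:
  t2 = add(-6, 0) = -6
  t4 = if0(a4=7 -> else branch t2) = -6
  t15 = sortl([-9, -9, 2]) = [-9, -9, 2]
  t17 = suml([-9, -9, 2]) = -16
  t18 = absv(-6) = 6
  t19 = min2(-16, 6) = -16

Second demand — change propagation:
  t4: re-runs because a4 7->0; new result -6 (unchanged).
  t18: re-examined; everything it read last time is the same (t4 unchanged) — cache 6 kept, no run.
  t19: re-examined; everything it read last time is the same (t17 unchanged, t18 unchanged) — cache -16 kept, no run.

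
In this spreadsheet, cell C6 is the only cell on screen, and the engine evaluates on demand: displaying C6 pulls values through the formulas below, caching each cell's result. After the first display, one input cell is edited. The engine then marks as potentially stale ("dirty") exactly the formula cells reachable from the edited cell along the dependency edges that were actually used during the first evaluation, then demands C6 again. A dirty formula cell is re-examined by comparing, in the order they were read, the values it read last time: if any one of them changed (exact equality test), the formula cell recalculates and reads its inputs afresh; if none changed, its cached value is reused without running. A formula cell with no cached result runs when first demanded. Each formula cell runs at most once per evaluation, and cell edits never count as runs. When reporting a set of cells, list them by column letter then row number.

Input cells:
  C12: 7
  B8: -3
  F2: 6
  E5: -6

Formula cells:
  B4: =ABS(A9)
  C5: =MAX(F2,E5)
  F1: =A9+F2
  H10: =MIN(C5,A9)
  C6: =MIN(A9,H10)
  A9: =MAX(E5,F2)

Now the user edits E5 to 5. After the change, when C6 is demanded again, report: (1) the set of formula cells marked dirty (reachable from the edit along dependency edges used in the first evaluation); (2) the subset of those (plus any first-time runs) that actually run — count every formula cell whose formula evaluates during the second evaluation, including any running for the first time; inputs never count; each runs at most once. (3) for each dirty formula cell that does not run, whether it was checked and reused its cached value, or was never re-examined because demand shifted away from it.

Initial pass — values computed on the first demand:
  A9 = MAX(-6, 6) = 6
  C5 = MAX(6, -6) = 6
  H10 = MIN(6, 6) = 6
  C6 = MIN(6, 6) = 6

Second demand — change propagation:
  A9: re-runs because E5 -6->5; new result 6 (unchanged).
  C5: re-runs because E5 -6->5; new result 6 (unchanged).
  H10: re-examined; everything it read last time is the same (C5 unchanged, A9 unchanged) — cache 6 kept, no run.
  C6: re-examined; everything it read last time is the same (A9 unchanged, H10 unchanged) — cache 6 kept, no run.

The important point: at H10 every value read last time is unchanged, so the dirty flag clears without a run.

Dirty set: A9, C5, C6, H10.
Run set: A9, C5 (2 run).
Re-examined without running (cache reused): C6, H10.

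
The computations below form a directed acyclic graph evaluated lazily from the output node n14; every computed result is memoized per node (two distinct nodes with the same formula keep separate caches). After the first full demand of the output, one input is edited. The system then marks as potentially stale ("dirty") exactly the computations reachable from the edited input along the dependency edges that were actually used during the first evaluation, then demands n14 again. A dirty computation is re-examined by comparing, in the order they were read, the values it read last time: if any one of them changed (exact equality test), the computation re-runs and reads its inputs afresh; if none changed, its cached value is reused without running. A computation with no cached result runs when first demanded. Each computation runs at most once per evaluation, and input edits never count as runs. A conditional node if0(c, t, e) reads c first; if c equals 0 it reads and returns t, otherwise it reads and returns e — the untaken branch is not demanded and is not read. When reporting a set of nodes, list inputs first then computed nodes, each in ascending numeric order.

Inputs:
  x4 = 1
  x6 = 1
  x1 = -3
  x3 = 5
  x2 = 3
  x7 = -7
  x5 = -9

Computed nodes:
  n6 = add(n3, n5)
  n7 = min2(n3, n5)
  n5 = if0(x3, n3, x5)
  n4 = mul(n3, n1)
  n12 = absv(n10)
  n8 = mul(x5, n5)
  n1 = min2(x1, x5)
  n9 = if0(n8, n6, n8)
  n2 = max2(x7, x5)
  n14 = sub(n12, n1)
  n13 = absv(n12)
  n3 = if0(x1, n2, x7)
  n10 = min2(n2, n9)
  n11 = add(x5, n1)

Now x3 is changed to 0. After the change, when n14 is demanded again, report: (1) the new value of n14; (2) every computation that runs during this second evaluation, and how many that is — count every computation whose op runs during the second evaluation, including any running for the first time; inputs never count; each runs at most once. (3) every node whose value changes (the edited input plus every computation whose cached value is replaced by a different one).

Demanding n14 again yields 16.
5 computations run: n3, n5, n8, n9, n10.
The nodes whose values change: x3, n5, n8, n9.
Note the branch switch — n3 had no cache and runs now for the first time.

First demand of the output computes:
  n1 = min2(-3, -9) = -9
  n2 = max2(-7, -9) = -7
  n5 = if0(x3=5 -> else branch x5) = -9
  n8 = mul(-9, -9) = 81
  n9 = if0(n8=81 -> else branch n8) = 81
  n10 = min2(-7, 81) = -7
  n12 = absv(-7) = 7
  n14 = sub(7, -9) = 16

After the edit, cleaning proceeds:
  n3: had never run; runs now, result -7.
  n5: a read changed (x3 5->0) — executes, giving -7.
  n8: a read changed (n5 -9->-7) — executes, giving 63.
  n9: a read changed (n8 81->63; n8 81->63) — executes, giving 63.
  n10: a read changed (n9 81->63) — executes, giving -7 — identical to its old value.
  n12: dirty, but its reads are unchanged (n10 unchanged); cached 7 stands.
  n14: dirty, but its reads are unchanged (n12 unchanged, n1 unchanged); cached 16 stands.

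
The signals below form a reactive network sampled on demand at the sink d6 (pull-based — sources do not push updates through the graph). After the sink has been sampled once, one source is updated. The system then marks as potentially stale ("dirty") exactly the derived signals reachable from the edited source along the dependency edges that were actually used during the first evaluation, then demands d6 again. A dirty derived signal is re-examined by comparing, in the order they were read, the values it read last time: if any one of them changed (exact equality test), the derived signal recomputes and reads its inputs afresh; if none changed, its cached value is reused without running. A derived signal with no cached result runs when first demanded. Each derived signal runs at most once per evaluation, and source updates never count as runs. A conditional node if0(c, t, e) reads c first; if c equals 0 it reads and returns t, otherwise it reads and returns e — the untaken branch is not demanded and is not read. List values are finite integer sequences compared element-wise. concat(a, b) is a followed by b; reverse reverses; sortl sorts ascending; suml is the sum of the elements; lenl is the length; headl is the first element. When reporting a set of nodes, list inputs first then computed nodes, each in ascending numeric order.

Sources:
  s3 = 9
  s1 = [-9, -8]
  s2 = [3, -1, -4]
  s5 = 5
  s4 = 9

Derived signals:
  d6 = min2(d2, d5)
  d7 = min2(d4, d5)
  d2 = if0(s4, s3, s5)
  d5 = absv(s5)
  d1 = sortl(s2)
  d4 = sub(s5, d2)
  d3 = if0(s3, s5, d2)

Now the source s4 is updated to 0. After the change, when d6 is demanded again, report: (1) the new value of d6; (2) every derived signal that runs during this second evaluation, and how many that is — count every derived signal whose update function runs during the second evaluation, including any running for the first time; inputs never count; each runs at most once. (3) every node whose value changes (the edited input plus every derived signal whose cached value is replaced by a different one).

d6 now evaluates to 5.
Run set: d2, d6 (2 run).
Changed values: s4, d2.

Initial pass — values computed on the first demand:
  d2 = if0(s4=9 -> else branch s5) = 5
  d5 = absv(5) = 5
  d6 = min2(5, 5) = 5

Second demand — change propagation:
  d2: re-runs because s4 9->0; new result 9.
  d6: re-runs because d2 5->9; new result 5 (unchanged).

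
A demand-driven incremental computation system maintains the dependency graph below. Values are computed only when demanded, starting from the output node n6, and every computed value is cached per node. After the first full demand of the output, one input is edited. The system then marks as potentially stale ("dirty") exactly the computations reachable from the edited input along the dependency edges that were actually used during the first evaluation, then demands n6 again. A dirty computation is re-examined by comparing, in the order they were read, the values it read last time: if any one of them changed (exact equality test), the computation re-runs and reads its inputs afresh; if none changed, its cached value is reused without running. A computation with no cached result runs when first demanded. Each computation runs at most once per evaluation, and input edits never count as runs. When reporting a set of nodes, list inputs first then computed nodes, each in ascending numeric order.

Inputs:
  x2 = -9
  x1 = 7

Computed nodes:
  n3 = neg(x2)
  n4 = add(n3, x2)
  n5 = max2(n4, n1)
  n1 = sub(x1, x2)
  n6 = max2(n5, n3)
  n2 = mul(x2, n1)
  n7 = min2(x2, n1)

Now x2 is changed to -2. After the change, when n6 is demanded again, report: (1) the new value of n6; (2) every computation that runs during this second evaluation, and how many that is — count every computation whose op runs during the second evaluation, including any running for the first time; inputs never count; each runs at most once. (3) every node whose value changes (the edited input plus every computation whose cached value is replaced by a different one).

New value of n6: 9.
Computations that run: n1, n3, n4, n5, n6 — 5 in total.
Values that change: x2, n1, n3, n5, n6.

First evaluation (everything demanded from the output):
  n1 = sub(7, -9) = 16
  n3 = neg(-9) = 9
  n4 = add(9, -9) = 0
  n5 = max2(0, 16) = 16
  n6 = max2(16, 9) = 16

Propagation after the edit:
  n1: runs — x2 -9->-2; result 9.
  n3: runs — x2 -9->-2; result 2.
  n4: runs — n3 9->2; x2 -9->-2; result 0 (same value as before).
  n5: runs — n1 16->9; result 9.
  n6: runs — n5 16->9; n3 9->2; result 9.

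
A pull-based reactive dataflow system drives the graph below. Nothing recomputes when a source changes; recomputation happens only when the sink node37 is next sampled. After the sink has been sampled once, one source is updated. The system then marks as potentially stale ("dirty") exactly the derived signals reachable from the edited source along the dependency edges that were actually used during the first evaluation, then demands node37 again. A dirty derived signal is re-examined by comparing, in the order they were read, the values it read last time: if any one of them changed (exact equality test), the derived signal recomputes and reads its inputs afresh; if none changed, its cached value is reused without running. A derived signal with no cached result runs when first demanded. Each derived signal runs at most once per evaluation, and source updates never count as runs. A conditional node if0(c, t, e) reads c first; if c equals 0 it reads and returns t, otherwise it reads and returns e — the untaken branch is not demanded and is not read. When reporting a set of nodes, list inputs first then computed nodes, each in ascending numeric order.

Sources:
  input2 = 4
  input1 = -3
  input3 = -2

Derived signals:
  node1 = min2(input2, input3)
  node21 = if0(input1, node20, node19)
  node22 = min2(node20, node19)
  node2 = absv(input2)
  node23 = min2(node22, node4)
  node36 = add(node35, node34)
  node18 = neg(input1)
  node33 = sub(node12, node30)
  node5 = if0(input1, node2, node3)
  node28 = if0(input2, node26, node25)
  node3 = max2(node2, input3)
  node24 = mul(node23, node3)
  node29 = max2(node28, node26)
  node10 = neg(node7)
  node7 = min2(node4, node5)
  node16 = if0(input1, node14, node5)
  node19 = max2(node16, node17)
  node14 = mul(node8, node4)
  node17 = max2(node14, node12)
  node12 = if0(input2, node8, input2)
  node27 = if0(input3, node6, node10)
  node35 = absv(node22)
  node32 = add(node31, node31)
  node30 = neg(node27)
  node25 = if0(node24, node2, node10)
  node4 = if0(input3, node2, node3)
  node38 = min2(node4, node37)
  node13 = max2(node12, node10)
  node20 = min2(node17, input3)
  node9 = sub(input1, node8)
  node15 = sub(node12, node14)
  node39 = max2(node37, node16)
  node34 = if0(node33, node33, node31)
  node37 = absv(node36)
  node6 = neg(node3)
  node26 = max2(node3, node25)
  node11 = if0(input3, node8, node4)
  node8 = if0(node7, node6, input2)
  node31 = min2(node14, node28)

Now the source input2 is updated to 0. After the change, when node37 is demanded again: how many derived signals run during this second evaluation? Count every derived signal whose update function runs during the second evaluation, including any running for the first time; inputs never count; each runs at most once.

Derived signals that run: node2, node3, node4, node5, node6, node7, node8, node10, node12, node14, node16, node17, node19, node20, node22, node27, node30, node33 — 18 in total.
Key observation: a condition flipped, so demand reaches new nodes — node6 runs for the first time.

First evaluation (everything demanded from the output):
  node2 = absv(4) = 4
  node3 = max2(4, -2) = 4
  node4 = if0(input3=-2 -> else branch node3) = 4
  node5 = if0(input1=-3 -> else branch node3) = 4
  node7 = min2(4, 4) = 4
  node8 = if0(node7=4 -> else branch input2) = 4
  node10 = neg(4) = -4
  node12 = if0(input2=4 -> else branch input2) = 4
  node14 = mul(4, 4) = 16
  node16 = if0(input1=-3 -> else branch node5) = 4
  node17 = max2(16, 4) = 16
  node19 = max2(4, 16) = 16
  node20 = min2(16, -2) = -2
  node22 = min2(-2, 16) = -2
  node27 = if0(input3=-2 -> else branch node10) = -4
  node30 = neg(-4) = 4
  node33 = sub(4, 4) = 0
  node34 = if0(node33=0 -> then branch node33) = 0
  node35 = absv(-2) = 2
  node36 = add(2, 0) = 2
  node37 = absv(2) = 2

Propagation after the edit:
  node2: runs — input2 4->0; result 0.
  node3: runs — node2 4->0; result 0.
  node4: runs — node3 4->0; result 0.
  node5: runs — node3 4->0; result 0.
  node6: demanded for the first time — runs, produces 0.
  node7: runs — node4 4->0; node5 4->0; result 0.
  node8: runs — node7 4->0; input2 4->0; result 0.
  node10: runs — node7 4->0; result 0.
  node12: runs — input2 4->0; input2 4->0; result 0.
  node14: runs — node8 4->0; node4 4->0; result 0.
  node16: runs — node5 4->0; result 0.
  node17: runs — node14 16->0; node12 4->0; result 0.
  node19: runs — node16 4->0; node17 16->0; result 0.
  node20: runs — node17 16->0; result -2 (same value as before).
  node22: runs — node19 16->0; result -2 (same value as before).
  node27: runs — node10 -4->0; result 0.
  node30: runs — node27 -4->0; result 0.
  node33: runs — node12 4->0; node30 4->0; result 0 (same value as before).
  node34: checked — values it read are unchanged (node33 unchanged, node33 unchanged); reused cached 0 without running.
  node35: checked — values it read are unchanged (node22 unchanged); reused cached 2 without running.
  node36: checked — values it read are unchanged (node35 unchanged, node34 unchanged); reused cached 2 without running.
  node37: checked — values it read are unchanged (node36 unchanged); reused cached 2 without running.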